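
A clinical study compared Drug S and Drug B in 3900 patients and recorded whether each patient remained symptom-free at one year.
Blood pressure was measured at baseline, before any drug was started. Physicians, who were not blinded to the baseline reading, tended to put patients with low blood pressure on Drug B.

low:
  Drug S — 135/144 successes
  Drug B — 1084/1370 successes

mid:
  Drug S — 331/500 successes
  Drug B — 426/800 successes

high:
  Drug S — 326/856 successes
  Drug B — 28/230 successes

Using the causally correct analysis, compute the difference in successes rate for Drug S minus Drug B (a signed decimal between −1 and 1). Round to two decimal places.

+0.17

Within every blood pressure level Drug S has the higher rate, yet pooled Drug B does — Simpson's reversal.
Blood pressure differs across drugs for reasons unrelated to any effect of the drug itself, and it separately predicts the outcome — a classic confounder. We must compare within blood pressure levels.
Adjusting over the population distribution of blood pressure: 0.388·(0.938−0.791) + 0.333·(0.662−0.532) + 0.278·(0.381−0.122) = +0.172.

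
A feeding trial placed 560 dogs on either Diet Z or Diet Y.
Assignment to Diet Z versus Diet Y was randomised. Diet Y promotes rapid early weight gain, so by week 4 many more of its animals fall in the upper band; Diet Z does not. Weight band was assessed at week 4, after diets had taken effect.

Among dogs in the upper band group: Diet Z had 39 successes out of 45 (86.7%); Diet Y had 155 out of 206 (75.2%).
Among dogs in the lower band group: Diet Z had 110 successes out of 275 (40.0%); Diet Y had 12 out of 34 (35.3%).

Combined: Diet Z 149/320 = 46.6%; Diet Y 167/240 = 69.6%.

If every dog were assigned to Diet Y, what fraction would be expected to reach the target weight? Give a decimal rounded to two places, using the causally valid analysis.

The stratified and pooled comparisons disagree (Diet Z wins within each week-4 weight band; Diet Y wins overall), so the answer turns on the causal role of week-4 weight band.
Week-4 weight band here is a post-treatment variable shaped by the diet; conditioning on it would introduce bias rather than remove it. The overall comparison is the causal one.
So P(outcome | do(Diet Y)) is just the pooled rate for Diet Y: 167/240 = 0.696.

0.70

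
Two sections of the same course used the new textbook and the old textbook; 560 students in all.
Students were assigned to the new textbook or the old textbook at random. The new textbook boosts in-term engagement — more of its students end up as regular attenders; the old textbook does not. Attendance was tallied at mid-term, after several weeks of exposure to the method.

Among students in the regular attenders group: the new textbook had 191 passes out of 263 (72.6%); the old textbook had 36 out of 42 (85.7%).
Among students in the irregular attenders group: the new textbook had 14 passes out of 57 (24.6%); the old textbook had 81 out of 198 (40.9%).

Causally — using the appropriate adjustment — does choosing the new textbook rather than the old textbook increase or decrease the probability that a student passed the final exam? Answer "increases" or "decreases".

Within every mid-term attendance level the old textbook has the higher rate, yet pooled the new textbook does — Simpson's reversal.
Mid-term attendance lies on the pathway teaching method → mid-term attendance → outcome, so adjusting for it blocks the indirect effect. For the total causal effect of teaching method, use the unadjusted pooled rates.
Pooled: the new textbook 64.1% vs the old textbook 48.8%; the new textbook is higher overall.

increases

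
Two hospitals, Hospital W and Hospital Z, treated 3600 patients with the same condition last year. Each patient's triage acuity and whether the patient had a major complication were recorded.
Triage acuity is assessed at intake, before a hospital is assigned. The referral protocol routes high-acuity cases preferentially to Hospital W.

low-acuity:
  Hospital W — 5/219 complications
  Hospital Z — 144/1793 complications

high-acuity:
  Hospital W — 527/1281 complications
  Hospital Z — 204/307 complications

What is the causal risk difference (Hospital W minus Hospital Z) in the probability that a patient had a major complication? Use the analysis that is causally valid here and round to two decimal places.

Hospital W is lower inside every triage acuity stratum but Hospital Z is lower in aggregate. Whether to stratify depends on how triage acuity relates to the hospital.
Triage acuity is set before the hospital has any effect — it is not caused by the hospital — and it independently drives the outcome. That makes it a confounder, so the causal comparison is within triage acuity levels.
Adjusting over the population distribution of triage acuity: 0.559·(0.023−0.080) + 0.441·(0.411−0.664) = -0.144.

-0.14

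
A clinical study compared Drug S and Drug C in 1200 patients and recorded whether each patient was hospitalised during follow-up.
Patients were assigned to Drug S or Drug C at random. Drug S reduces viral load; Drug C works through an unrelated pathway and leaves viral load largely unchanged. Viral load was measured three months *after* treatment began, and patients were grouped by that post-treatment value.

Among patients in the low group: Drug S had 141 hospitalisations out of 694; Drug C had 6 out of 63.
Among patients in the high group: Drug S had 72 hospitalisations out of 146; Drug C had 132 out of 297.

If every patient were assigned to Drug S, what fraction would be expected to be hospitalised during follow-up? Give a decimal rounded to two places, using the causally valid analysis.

Within every viral load level Drug C has the lower rate, yet pooled Drug S does — Simpson's reversal.
Viral load is recorded after the drug and is itself shifted by it — it sits on the causal path from drug to outcome. Conditioning on a mediator would strip out part of the effect we want; the pooled comparison gives the total causal effect.
So P(outcome | do(Drug S)) is just the pooled rate for Drug S: 213/840 = 0.254.

0.25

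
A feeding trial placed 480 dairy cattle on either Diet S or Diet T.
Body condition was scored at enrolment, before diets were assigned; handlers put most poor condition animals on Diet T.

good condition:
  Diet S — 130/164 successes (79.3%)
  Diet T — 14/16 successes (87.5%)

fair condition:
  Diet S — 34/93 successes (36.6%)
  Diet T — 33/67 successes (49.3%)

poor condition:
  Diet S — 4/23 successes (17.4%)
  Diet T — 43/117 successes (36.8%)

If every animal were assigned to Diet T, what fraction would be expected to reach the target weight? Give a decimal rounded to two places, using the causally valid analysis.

Since starting body condition is a pre-existing factor (not a product of the diet) and it affects the outcome on its own, it is a confounder. The stratified rates, not the pooled rate, identify the causal effect.
Standardising Diet T to the population starting body condition mix: 0.375·14/16 + 0.333·33/67 + 0.292·43/117 = 0.599.

0.60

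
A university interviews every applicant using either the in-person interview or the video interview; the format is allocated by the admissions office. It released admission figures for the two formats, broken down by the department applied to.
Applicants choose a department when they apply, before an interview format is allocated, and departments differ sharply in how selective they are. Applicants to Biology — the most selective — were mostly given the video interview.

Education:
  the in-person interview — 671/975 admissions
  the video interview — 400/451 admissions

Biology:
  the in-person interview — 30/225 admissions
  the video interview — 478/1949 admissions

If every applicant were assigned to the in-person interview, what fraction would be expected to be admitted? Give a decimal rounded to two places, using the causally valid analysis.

Within every department level the video interview has the higher rate, yet pooled the in-person interview does — Simpson's reversal.
Department satisfies the back-door criterion: it is not a descendant of the interview format, and it blocks the spurious path from interview format to outcome. Adjusting for it (i.e., using the within-department rates) gives the causal effect.
Standardising the in-person interview to the population department mix: 0.396·671/975 + 0.604·30/225 = 0.353.

0.35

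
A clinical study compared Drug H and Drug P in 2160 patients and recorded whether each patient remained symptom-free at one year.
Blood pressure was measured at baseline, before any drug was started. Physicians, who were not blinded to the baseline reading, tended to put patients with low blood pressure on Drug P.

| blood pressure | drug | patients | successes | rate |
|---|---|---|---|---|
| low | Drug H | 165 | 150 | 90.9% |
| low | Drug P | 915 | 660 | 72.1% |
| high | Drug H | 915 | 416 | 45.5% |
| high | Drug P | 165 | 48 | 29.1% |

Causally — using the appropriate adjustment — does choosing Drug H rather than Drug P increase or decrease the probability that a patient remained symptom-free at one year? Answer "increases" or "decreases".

The imbalance in blood pressure arose from how patients were allocated, not from anything the drug did; and blood pressure independently affects the outcome. The pooled gap is confounded — condition on blood pressure.
Within each level — low: 90.9% vs 72.1%; high: 45.5% vs 29.1% — Drug H is higher every time.

increases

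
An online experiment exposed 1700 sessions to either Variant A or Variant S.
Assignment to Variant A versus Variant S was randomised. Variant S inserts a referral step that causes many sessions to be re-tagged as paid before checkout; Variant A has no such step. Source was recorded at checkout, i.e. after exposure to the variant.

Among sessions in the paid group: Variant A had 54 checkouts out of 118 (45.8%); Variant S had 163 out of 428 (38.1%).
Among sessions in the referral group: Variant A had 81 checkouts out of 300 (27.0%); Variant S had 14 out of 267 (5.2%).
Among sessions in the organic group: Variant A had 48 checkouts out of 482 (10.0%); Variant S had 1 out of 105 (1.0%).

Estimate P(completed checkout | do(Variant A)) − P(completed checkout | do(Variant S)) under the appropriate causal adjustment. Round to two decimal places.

Traffic source is recorded after the variant and is itself shifted by it — it sits on the causal path from variant to outcome. Conditioning on a mediator would strip out part of the effect we want; the pooled comparison gives the total causal effect.
The causal difference is the pooled difference: 0.203 − 0.223 = -0.019.

-0.02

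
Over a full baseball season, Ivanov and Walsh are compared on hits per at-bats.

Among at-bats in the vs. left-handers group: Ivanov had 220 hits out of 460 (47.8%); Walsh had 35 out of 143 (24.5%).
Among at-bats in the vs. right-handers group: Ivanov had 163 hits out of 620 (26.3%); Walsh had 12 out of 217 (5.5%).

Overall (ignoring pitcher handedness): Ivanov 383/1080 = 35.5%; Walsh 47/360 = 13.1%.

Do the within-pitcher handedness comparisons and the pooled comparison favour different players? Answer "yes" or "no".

Within each pitcher handedness level (vs. left-handers 47.8% vs 24.5%; vs. right-handers 26.3% vs 5.5%), Ivanov has the higher rate every time. Pooled: 35.5% vs 13.1% — Ivanov has the higher rate overall. They agree.

no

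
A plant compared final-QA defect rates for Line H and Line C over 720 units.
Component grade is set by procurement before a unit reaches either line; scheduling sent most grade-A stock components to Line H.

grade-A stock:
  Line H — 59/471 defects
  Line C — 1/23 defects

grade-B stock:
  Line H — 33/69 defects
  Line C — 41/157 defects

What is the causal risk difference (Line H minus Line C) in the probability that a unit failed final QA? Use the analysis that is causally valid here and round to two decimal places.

Component grade satisfies the back-door criterion: it is not a descendant of the line, and it blocks the spurious path from line to outcome. Adjusting for it (i.e., using the within-component grade rates) gives the causal effect.
Adjusting over the population distribution of component grade: 0.686·(0.125−0.043) + 0.314·(0.478−0.261) = +0.124.

+0.12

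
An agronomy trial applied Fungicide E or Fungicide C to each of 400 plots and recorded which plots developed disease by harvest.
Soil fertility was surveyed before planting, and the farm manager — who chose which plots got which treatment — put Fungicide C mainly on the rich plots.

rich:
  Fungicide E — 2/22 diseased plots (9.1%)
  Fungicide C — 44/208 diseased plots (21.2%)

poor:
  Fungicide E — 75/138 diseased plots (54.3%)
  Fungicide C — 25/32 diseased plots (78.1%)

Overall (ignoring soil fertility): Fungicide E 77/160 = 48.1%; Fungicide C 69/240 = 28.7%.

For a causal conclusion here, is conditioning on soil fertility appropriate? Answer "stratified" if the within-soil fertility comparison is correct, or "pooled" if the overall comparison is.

The stratified and pooled comparisons disagree (Fungicide E wins within each soil fertility; Fungicide C wins overall), so the answer turns on the causal role of soil fertility.
Soil fertility satisfies the back-door criterion: it is not a descendant of the fungicide, and it blocks the spurious path from fungicide to outcome. Adjusting for it (i.e., using the within-soil fertility rates) gives the causal effect.
Within each level — rich: 9.1% vs 21.2%; poor: 54.3% vs 78.1% — Fungicide E is lower every time.

stratified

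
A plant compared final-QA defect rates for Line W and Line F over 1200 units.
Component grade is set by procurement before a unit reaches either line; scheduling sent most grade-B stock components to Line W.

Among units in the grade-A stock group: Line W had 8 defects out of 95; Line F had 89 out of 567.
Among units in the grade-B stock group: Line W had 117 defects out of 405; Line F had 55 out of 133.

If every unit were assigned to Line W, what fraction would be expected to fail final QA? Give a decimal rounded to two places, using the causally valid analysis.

0.18

Line W is lower inside every component grade stratum but Line F is lower in aggregate. Whether to stratify depends on how component grade relates to the line.
Here component grade is a common cause — it drives both which line a case falls under and the outcome. The crude comparison mixes populations; the stratum-specific rates are the causally relevant ones.
Standardising Line W to the population component grade mix: 0.552·8/95 + 0.448·117/405 = 0.176.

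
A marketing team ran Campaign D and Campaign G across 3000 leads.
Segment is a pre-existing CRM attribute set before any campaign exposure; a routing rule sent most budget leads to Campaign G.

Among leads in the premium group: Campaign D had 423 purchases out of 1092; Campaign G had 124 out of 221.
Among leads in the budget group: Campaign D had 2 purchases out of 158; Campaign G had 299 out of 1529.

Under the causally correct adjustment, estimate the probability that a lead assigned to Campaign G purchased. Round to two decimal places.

Within every customer segment level Campaign G has the higher rate, yet pooled Campaign D does — Simpson's reversal.
Customer segment is set before the campaign has any effect — it is not caused by the campaign — and it independently drives the outcome. That makes it a confounder, so the causal comparison is within customer segment levels.
Standardising Campaign G to the population customer segment mix: 0.438·124/221 + 0.562·299/1529 = 0.356.

0.36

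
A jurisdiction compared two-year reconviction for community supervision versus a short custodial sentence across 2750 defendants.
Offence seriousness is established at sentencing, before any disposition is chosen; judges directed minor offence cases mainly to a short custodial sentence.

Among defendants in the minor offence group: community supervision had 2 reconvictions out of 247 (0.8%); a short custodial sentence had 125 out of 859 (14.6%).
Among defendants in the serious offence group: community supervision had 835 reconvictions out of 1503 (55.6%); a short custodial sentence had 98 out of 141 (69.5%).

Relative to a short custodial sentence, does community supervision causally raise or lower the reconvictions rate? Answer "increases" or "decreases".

decreases

Here offence seriousness is a common cause — it drives both which disposition a case falls under and the outcome. The crude comparison mixes populations; the stratum-specific rates are the causally relevant ones.
Within each level — minor offence: 0.8% vs 14.6%; serious offence: 55.6% vs 69.5% — community supervision is lower every time.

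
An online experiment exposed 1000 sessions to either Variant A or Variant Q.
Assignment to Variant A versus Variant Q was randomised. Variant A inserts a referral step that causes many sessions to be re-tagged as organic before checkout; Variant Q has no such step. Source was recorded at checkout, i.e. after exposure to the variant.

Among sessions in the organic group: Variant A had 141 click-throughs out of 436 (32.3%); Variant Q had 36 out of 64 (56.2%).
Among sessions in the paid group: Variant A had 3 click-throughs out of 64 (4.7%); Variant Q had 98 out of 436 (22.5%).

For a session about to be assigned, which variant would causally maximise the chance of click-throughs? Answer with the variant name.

Variant Q is higher inside every traffic source stratum but Variant A is higher in aggregate. Whether to stratify depends on how traffic source relates to the variant.
The distribution of traffic source is itself part of what the variant does — it is an intermediate outcome. Holding it fixed would remove that part of the effect; the total effect is the pooled difference.
Pooled: Variant A 28.8% vs Variant Q 26.8%; Variant A is higher overall.

Variant A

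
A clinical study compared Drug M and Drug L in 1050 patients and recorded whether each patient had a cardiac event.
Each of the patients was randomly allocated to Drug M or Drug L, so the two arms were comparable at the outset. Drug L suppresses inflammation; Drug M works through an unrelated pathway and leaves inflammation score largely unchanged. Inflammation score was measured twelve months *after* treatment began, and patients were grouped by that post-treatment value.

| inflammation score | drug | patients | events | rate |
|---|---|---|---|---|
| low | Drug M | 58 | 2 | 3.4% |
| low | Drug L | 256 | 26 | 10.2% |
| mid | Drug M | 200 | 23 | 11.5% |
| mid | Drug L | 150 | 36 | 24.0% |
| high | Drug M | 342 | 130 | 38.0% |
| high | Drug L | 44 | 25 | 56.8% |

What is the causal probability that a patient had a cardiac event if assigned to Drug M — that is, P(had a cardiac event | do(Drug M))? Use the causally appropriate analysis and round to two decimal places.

The inflammation score-specific comparison favours Drug M throughout, but the pooled figures favour Drug L. The question is whether to condition on inflammation score.
Inflammation score is recorded after the drug and is itself shifted by it — it sits on the causal path from drug to outcome. Conditioning on a mediator would strip out part of the effect we want; the pooled comparison gives the total causal effect.
So P(outcome | do(Drug M)) is just the pooled rate for Drug M: 155/600 = 0.258.

0.26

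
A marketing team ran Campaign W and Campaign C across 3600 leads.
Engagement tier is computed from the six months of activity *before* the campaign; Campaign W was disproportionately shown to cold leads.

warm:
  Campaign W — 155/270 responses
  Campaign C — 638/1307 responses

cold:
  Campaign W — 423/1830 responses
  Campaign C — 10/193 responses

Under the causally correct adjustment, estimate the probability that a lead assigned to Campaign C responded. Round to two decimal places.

Here engagement tier is a common cause — it drives both which campaign a case falls under and the outcome. The crude comparison mixes populations; the stratum-specific rates are the causally relevant ones.
Standardising Campaign C to the population engagement tier mix: 0.438·638/1307 + 0.562·10/193 = 0.243.

0.24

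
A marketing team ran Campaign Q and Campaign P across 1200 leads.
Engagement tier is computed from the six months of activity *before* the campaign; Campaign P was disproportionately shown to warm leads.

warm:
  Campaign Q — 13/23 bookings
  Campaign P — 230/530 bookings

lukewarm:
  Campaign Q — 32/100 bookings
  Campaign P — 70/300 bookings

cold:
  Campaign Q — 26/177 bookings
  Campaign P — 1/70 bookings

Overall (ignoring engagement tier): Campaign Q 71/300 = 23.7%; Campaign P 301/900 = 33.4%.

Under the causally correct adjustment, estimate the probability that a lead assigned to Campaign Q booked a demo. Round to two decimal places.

0.40

The engagement tier-specific comparison favours Campaign Q throughout, but the pooled figures favour Campaign P. The question is whether to condition on engagement tier.
Engagement tier satisfies the back-door criterion: it is not a descendant of the campaign, and it blocks the spurious path from campaign to outcome. Adjusting for it (i.e., using the within-engagement tier rates) gives the causal effect.
Standardising Campaign Q to the population engagement tier mix: 0.461·13/23 + 0.333·32/100 + 0.206·26/177 = 0.397.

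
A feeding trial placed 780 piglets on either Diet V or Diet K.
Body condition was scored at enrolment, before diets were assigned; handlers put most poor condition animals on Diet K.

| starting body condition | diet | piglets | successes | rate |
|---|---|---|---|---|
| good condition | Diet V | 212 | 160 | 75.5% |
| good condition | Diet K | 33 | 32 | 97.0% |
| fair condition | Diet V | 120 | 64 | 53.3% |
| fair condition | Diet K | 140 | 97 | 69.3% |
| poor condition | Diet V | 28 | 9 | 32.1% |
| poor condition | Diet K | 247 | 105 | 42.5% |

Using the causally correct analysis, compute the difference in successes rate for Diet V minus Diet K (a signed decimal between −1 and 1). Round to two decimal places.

-0.16

Since starting body condition is a pre-existing factor (not a product of the diet) and it affects the outcome on its own, it is a confounder. The stratified rates, not the pooled rate, identify the causal effect.
Adjusting over the population distribution of starting body condition: 0.314·(0.755−0.970) + 0.333·(0.533−0.693) + 0.353·(0.321−0.425) = -0.157.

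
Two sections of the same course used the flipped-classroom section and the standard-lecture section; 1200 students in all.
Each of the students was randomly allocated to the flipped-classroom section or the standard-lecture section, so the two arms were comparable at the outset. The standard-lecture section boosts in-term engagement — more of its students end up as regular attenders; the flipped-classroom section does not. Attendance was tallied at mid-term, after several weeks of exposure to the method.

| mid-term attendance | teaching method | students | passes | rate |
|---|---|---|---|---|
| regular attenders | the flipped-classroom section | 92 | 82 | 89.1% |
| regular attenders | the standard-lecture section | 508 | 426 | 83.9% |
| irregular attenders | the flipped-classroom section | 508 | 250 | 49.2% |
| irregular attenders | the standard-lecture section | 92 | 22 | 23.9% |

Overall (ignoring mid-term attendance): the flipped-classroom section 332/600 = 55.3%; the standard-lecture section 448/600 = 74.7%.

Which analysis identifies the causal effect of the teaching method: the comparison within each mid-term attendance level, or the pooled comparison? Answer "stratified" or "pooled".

Stratifying would compare teaching methods among students the teaching methods themselves sorted into mid-term attendance groups — a form of selection on an intermediate. The unconditioned pooled rates give the total causal effect.
Pooled: the flipped-classroom section 55.3% vs the standard-lecture section 74.7%; the standard-lecture section is higher overall.

pooled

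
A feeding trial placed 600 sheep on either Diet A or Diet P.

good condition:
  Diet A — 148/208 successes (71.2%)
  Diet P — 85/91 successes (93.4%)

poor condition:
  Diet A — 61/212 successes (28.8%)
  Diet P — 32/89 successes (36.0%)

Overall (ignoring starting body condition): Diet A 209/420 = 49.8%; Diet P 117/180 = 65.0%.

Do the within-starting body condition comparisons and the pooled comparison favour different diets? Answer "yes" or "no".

Within each starting body condition level (good condition 71.2% vs 93.4%; poor condition 28.8% vs 36.0%), Diet P has the higher rate every time. Pooled: 49.8% vs 65.0% — Diet P has the higher rate overall. They agree.

no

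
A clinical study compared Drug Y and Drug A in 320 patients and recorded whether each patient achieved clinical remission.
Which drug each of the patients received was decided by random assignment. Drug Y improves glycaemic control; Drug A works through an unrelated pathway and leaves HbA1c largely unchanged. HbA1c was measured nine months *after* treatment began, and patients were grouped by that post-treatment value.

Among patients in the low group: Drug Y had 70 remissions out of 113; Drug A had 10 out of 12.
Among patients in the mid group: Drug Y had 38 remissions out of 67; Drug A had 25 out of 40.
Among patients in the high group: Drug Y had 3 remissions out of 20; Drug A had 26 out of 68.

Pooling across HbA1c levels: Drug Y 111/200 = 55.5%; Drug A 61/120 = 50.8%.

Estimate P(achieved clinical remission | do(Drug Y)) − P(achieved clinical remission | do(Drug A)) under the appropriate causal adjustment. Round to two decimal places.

+0.05

HbA1c here is a post-treatment variable shaped by the drug; conditioning on it would introduce bias rather than remove it. The overall comparison is the causal one.
The causal difference is the pooled difference: 0.555 − 0.508 = +0.047.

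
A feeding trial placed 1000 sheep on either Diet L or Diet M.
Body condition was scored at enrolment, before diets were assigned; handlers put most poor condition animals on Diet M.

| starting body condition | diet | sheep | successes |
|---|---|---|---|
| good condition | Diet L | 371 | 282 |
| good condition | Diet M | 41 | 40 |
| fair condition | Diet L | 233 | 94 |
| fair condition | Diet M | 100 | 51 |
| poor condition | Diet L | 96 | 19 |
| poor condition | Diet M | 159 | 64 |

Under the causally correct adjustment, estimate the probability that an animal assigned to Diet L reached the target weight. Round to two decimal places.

0.50

Starting body condition differs across diets for reasons unrelated to any effect of the diet itself, and it separately predicts the outcome — a classic confounder. We must compare within starting body condition levels.
Standardising Diet L to the population starting body condition mix: 0.412·282/371 + 0.333·94/233 + 0.255·19/96 = 0.498.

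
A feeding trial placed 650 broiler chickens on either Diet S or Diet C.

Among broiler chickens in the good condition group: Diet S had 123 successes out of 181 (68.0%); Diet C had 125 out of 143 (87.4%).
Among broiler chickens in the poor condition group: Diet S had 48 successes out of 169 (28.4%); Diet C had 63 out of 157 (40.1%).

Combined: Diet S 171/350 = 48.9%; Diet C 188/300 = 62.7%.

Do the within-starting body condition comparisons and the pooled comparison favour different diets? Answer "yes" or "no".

Within each starting body condition level (good condition 68.0% vs 87.4%; poor condition 28.4% vs 40.1%), Diet C has the higher rate every time. Pooled: 48.9% vs 62.7% — Diet C has the higher rate overall. They agree.

no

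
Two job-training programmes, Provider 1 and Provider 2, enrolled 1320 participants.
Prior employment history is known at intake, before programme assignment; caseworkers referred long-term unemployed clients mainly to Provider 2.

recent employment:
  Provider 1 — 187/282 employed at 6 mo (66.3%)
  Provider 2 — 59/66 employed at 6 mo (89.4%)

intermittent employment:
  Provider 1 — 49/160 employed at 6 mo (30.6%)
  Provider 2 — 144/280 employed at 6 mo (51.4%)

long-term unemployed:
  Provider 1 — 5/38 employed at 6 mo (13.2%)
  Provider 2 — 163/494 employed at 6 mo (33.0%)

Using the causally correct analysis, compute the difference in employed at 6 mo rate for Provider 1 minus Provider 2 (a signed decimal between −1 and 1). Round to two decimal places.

-0.21

The imbalance in prior employment history arose from how participants were allocated, not from anything the programme did; and prior employment history independently affects the outcome. The pooled gap is confounded — condition on prior employment history.
Adjusting over the population distribution of prior employment history: 0.264·(0.663−0.894) + 0.333·(0.306−0.514) + 0.403·(0.132−0.330) = -0.210.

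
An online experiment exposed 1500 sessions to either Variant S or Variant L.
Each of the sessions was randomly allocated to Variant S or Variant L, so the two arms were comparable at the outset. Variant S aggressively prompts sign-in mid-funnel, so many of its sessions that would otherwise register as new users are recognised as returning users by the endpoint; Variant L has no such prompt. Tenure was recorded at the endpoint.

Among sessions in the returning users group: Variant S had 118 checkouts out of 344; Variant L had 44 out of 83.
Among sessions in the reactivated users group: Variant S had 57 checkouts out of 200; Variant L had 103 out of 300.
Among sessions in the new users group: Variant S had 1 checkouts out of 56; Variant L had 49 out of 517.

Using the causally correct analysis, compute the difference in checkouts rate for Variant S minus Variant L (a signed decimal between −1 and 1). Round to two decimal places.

+0.08

Within every user tenure level Variant L has the higher rate, yet pooled Variant S does — Simpson's reversal.
Because the variant influences user tenure, user tenure is a post-treatment mediator, not a confounder. Stratifying on it would bias the estimate; the causal effect is the crude pooled difference.
The causal difference is the pooled difference: 0.293 − 0.218 = +0.076.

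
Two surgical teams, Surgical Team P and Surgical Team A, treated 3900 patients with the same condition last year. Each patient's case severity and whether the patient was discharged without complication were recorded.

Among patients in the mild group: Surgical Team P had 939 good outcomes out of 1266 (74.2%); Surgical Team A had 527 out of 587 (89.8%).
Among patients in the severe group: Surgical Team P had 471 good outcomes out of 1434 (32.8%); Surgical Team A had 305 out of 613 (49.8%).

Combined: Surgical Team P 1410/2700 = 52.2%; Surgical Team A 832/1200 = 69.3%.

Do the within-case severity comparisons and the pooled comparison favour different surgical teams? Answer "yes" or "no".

no

Within each case severity level (mild 74.2% vs 89.8%; severe 32.8% vs 49.8%), Surgical Team A has the higher rate every time. Pooled: 52.2% vs 69.3% — Surgical Team A has the higher rate overall. They agree.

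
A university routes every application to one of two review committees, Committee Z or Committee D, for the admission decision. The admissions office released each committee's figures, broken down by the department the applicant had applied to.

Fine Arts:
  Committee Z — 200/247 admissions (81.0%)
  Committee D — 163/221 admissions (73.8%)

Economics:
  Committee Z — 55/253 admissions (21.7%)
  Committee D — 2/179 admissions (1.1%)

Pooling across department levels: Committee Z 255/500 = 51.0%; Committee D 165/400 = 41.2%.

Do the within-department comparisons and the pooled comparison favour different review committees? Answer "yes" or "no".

Within each department level (Fine Arts 81.0% vs 73.8%; Economics 21.7% vs 1.1%), Committee Z has the higher rate every time. Pooled: 51.0% vs 41.2% — Committee Z has the higher rate overall. They agree.

no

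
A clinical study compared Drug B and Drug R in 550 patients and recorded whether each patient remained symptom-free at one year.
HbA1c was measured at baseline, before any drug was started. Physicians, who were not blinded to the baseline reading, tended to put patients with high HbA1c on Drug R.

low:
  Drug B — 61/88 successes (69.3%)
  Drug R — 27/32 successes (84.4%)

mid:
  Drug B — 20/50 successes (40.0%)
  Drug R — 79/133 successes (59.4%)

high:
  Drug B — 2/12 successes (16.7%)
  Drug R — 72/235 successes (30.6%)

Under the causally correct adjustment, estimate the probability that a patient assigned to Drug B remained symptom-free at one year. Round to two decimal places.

The HbA1c-specific comparison favours Drug R throughout, but the pooled figures favour Drug B. The question is whether to condition on HbA1c.
Since HbA1c is a pre-existing factor (not a product of the drug) and it affects the outcome on its own, it is a confounder. The stratified rates, not the pooled rate, identify the causal effect.
Standardising Drug B to the population HbA1c mix: 0.218·61/88 + 0.333·20/50 + 0.449·2/12 = 0.359.

0.36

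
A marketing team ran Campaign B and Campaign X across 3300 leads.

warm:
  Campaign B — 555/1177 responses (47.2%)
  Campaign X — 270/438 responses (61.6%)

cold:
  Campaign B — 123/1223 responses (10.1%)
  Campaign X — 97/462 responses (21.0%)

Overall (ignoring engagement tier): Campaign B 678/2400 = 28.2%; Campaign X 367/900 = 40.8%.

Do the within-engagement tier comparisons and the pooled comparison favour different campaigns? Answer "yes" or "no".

no

Within each engagement tier level (warm 47.2% vs 61.6%; cold 10.1% vs 21.0%), Campaign X has the higher rate every time. Pooled: 28.2% vs 40.8% — Campaign X has the higher rate overall. They agree.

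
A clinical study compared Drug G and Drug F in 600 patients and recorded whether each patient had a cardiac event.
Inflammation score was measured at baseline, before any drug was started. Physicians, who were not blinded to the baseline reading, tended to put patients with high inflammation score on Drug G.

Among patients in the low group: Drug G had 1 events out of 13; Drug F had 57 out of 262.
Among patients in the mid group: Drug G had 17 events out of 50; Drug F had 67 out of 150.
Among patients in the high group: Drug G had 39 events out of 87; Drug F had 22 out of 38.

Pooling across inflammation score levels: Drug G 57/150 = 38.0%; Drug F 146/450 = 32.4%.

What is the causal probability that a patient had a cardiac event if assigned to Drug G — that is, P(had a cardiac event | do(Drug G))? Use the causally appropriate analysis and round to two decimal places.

Drug G is lower inside every inflammation score stratum but Drug F is lower in aggregate. Whether to stratify depends on how inflammation score relates to the drug.
Here inflammation score is a common cause — it drives both which drug a case falls under and the outcome. The crude comparison mixes populations; the stratum-specific rates are the causally relevant ones.
Standardising Drug G to the population inflammation score mix: 0.458·1/13 + 0.333·17/50 + 0.208·39/87 = 0.242.

0.24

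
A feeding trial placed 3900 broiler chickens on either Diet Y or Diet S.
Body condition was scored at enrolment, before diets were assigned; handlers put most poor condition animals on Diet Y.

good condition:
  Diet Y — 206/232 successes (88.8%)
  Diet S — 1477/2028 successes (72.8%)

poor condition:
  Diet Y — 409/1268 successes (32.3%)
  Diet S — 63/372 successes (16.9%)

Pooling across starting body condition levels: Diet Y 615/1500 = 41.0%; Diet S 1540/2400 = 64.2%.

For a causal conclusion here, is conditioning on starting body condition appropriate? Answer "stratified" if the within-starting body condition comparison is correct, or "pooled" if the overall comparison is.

stratified

Starting body condition satisfies the back-door criterion: it is not a descendant of the diet, and it blocks the spurious path from diet to outcome. Adjusting for it (i.e., using the within-starting body condition rates) gives the causal effect.
Within each level — good condition: 88.8% vs 72.8%; poor condition: 32.3% vs 16.9% — Diet Y is higher every time.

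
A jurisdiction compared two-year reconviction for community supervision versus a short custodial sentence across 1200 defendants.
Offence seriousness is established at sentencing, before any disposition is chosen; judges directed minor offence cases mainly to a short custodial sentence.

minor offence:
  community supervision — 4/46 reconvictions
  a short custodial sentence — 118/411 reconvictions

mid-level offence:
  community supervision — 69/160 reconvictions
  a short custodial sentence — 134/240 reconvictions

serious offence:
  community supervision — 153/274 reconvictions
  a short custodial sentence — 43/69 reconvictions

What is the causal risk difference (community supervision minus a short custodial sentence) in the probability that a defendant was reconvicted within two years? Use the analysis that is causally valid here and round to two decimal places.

-0.14

Here offence seriousness is a common cause — it drives both which disposition a case falls under and the outcome. The crude comparison mixes populations; the stratum-specific rates are the causally relevant ones.
Adjusting over the population distribution of offence seriousness: 0.381·(0.087−0.287) + 0.333·(0.431−0.558) + 0.286·(0.558−0.623) = -0.137.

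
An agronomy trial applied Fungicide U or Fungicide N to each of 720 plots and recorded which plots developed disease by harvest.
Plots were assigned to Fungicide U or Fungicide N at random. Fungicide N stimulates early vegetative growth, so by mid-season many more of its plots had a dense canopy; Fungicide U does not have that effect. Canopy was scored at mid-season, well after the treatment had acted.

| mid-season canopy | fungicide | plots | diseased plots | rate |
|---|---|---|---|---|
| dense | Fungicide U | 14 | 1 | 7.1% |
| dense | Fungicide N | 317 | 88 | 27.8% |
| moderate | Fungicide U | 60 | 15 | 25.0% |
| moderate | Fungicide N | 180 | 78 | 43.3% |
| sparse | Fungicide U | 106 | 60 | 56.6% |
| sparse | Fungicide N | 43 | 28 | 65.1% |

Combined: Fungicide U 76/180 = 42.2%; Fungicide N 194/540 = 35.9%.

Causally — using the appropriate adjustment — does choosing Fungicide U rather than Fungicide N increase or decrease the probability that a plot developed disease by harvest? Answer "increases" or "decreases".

Because the fungicide influences mid-season canopy, mid-season canopy is a post-treatment mediator, not a confounder. Stratifying on it would bias the estimate; the causal effect is the crude pooled difference.
Pooled: Fungicide U 42.2% vs Fungicide N 35.9%; Fungicide N is lower overall.

increases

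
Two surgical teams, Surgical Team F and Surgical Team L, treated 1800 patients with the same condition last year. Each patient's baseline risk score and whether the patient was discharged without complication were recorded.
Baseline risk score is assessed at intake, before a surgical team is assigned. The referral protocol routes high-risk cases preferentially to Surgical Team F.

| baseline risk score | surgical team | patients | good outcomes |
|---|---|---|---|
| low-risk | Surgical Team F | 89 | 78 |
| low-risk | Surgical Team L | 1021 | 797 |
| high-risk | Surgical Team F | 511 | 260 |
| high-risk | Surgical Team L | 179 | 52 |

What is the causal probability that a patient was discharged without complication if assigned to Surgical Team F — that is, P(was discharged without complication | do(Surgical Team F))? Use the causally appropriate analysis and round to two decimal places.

0.74

Since baseline risk score is a pre-existing factor (not a product of the surgical team) and it affects the outcome on its own, it is a confounder. The stratified rates, not the pooled rate, identify the causal effect.
Standardising Surgical Team F to the population baseline risk score mix: 0.617·78/89 + 0.383·260/511 = 0.735.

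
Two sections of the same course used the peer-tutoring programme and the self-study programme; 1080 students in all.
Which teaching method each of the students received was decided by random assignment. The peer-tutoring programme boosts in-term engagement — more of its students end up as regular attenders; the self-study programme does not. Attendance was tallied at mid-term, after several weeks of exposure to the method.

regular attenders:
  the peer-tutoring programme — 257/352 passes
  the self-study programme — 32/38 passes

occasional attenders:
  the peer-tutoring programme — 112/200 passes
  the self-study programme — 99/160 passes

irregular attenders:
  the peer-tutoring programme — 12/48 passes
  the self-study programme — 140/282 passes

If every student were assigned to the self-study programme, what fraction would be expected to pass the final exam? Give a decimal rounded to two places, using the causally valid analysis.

0.56

the self-study programme is higher inside every mid-term attendance stratum but the peer-tutoring programme is higher in aggregate. Whether to stratify depends on how mid-term attendance relates to the teaching method.
Mid-term attendance here is a post-treatment variable shaped by the teaching method; conditioning on it would introduce bias rather than remove it. The overall comparison is the causal one.
So P(outcome | do(the self-study programme)) is just the pooled rate for the self-study programme: 271/480 = 0.565.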